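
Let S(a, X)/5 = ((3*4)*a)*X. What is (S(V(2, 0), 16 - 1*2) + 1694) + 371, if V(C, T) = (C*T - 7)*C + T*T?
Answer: -9695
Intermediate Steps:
V(C, T) = T² + C*(-7 + C*T) (V(C, T) = (-7 + C*T)*C + T² = C*(-7 + C*T) + T² = T² + C*(-7 + C*T))
S(a, X) = 60*X*a (S(a, X) = 5*(((3*4)*a)*X) = 5*((12*a)*X) = 5*(12*X*a) = 60*X*a)
(S(V(2, 0), 16 - 1*2) + 1694) + 371 = (60*(16 - 1*2)*(0² - 7*2 + 0*2²) + 1694) + 371 = (60*(16 - 2)*(0 - 14 + 0*4) + 1694) + 371 = (60*14*(0 - 14 + 0) + 1694) + 371 = (60*14*(-14) + 1694) + 371 = (-11760 + 1694) + 371 = -10066 + 371 = -9695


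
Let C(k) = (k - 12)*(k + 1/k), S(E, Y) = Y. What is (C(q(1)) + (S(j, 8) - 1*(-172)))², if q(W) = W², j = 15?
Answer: 24964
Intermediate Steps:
C(k) = (-12 + k)*(k + 1/k)
(C(q(1)) + (S(j, 8) - 1*(-172)))² = ((1 + (1²)² - 12*1² - 12/(1²)) + (8 - 1*(-172)))² = ((1 + 1² - 12*1 - 12/1) + (8 + 172))² = ((1 + 1 - 12 - 12*1) + 180)² = ((1 + 1 - 12 - 12) + 180)² = (-22 + 180)² = 158² = 24964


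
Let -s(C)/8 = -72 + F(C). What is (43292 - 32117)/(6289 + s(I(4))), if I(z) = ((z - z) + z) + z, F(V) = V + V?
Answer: 11175/6737 ≈ 1.6588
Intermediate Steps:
F(V) = 2*V
I(z) = 2*z (I(z) = (0 + z) + z = z + z = 2*z)
s(C) = 576 - 16*C (s(C) = -8*(-72 + 2*C) = 576 - 16*C)
(43292 - 32117)/(6289 + s(I(4))) = (43292 - 32117)/(6289 + (576 - 32*4)) = 11175/(6289 + (576 - 16*8)) = 11175/(6289 + (576 - 128)) = 11175/(6289 + 448) = 11175/6737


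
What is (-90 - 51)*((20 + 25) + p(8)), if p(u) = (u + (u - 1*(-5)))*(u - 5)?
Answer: -15228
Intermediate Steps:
p(u) = (-5 + u)*(5 + 2*u) (p(u) = (u + (u + 5))*(-5 + u) = (u + (5 + u))*(-5 + u) = (5 + 2*u)*(-5 + u) = (-5 + u)*(5 + 2*u))
(-90 - 51)*((20 + 25) + p(8)) = (-90 - 51)*((20 + 25) + (-25 - 5*8 + 2*8²)) = -141*(45 + (-25 - 40 + 2*64)) = -141*(45 + (-25 - 40 + 128)) = -141*(45 + 63) = -141*108 = -15228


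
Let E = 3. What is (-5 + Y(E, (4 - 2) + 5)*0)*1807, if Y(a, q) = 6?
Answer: -9035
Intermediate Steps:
(-5 + Y(E, (4 - 2) + 5)*0)*1807 = (-5 + 6*0)*1807 = (-5 + 0)*1807 = -5*1807 = -9035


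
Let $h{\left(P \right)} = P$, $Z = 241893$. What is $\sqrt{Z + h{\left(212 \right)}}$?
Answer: $\sqrt{242105} \approx 492.04$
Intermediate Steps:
$\sqrt{Z + h{\left(212 \right)}} = \sqrt{241893 + 212} = \sqrt{242105}$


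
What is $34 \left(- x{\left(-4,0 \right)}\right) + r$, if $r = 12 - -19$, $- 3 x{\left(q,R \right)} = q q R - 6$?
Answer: $-37$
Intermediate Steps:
$x{\left(q,R \right)} = 2 - \frac{R q^{2}}{3}$ ($x{\left(q,R \right)} = - \frac{q q R - 6}{3} = - \frac{q^{2} R - 6}{3} = - \frac{R q^{2} - 6}{3} = - \frac{-6 + R q^{2}}{3} = 2 - \frac{R q^{2}}{3}$)
$r = 31$ ($r = 12 + 19 = 31$)
$34 \left(- x{\left(-4,0 \right)}\right) + r = 34 \left(- (2 - 0 \left(-4\right)^{2})\right) + 31 = 34 \left(- (2 - 0 \cdot 16)\right) + 31 = 34 \left(- (2 + 0)\right) + 31 = 34 \left(\left(-1\right) 2\right) + 31 = 34 \left(-2\right) + 31 = -68 + 31 = -37$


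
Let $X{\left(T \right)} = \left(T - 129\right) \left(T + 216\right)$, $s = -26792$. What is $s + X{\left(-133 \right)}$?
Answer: $-48538$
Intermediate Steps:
$X{\left(T \right)} = \left(-129 + T\right) \left(216 + T\right)$
$s + X{\left(-133 \right)} = -26792 + \left(-27864 + \left(-133\right)^{2} + 87 \left(-133\right)\right) = -26792 - 21746 = -48538$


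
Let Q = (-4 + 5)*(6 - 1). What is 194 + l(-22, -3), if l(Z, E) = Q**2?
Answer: 219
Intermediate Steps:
Q = 5 (Q = 1*5 = 5)
l(Z, E) = 25 (l(Z, E) = 5**2 = 25)
194 + l(-22, -3) = 194 + 25 = 219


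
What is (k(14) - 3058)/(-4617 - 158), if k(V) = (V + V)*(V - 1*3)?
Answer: 110/191 ≈ 0.57592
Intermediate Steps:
k(V) = 2*V*(-3 + V) (k(V) = (2*V)*(V - 3) = (2*V)*(-3 + V) = 2*V*(-3 + V))
(k(14) - 3058)/(-4617 - 158) = (2*14*(-3 + 14) - 3058)/(-4617 - 158) = (2*14*11 - 3058)/(-4775) = (308 - 3058)*(-1/4775) = -2750*(-1/4775) = 110/191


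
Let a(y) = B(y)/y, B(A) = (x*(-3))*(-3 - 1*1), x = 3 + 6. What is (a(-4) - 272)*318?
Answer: -95082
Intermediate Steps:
x = 9
B(A) = 108 (B(A) = (9*(-3))*(-3 - 1*1) = -27*(-3 - 1) = -27*(-4) = 108)
a(y) = 108/y
(a(-4) - 272)*318 = (108/(-4) - 272)*318 = (108*(-1/4) - 272)*318 = (-27 - 272)*318 = -299*318 = -95082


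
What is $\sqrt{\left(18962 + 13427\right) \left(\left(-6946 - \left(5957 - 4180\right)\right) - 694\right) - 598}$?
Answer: $i \sqrt{305007811} \approx 17464.0 i$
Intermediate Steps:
$\sqrt{\left(18962 + 13427\right) \left(\left(-6946 - \left(5957 - 4180\right)\right) - 694\right) - 598} = \sqrt{32389 \left(\left(-6946 - \left(5957 - 4180\right)\right) - 694\right) - 598} = \sqrt{32389 \left(\left(-6946 - 1777\right) - 694\right) - 598} = \sqrt{32389 \left(-8723 - 694\right) - 598} = \sqrt{32389 \left(-9417\right) - 598} = \sqrt{-305007213 - 598} = \sqrt{-305007811} = i \sqrt{305007811}$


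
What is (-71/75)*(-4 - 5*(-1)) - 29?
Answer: -2246/75 ≈ -29.947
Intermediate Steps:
(-71/75)*(-4 - 5*(-1)) - 29 = (-71*1/75)*(-4 + 5) - 29 = -71/75*1 - 29 = -71/75 - 29 = -2246/75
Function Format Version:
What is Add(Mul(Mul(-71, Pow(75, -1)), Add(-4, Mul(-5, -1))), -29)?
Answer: Rational(-2246, 75) ≈ -29.947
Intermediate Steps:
Add(Mul(Mul(-71, Pow(75, -1)), Add(-4, Mul(-5, -1))), -29) = Add(Mul(Mul(-71, Rational(1, 75)), Add(-4, 5)), -29) = Add(Mul(Rational(-71, 75), 1), -29) = Add(Rational(-71, 75), -29) = Rational(-2246, 75)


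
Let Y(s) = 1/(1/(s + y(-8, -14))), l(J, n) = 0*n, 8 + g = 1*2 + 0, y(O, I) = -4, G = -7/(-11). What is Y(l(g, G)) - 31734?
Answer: -31738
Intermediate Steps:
G = 7/11 (G = -7*(-1/11) = 7/11 ≈ 0.63636)
g = -6 (g = -8 + (1*2 + 0) = -8 + (2 + 0) = -8 + 2 = -6)
l(J, n) = 0
Y(s) = -4 + s (Y(s) = 1/(1/(s - 4)) = 1/(1/(-4 + s)) = -4 + s)
Y(l(g, G)) - 31734 = (-4 + 0) - 31734 = -4 - 31734 = -31738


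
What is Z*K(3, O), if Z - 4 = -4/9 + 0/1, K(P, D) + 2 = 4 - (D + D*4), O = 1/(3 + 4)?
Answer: 32/7 ≈ 4.5714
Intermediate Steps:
O = 1/7 ≈ 0.14286
K(P, D) = 2 - 5*D (K(P, D) = -2 + (4 - (D + D*4)) = -2 + (4 - (D + 4*D)) = -2 + (4 - 5*D) = 2 - 5*D)
Z = 32/9 (Z = 4 + (-4/9 + 0/1) = 4 + (-4*1/9 + 0*1) = 4 + (-4/9 + 0) = 4 - 4/9 = 32/9 ≈ 3.5556)
Z*K(3, O) = 32*(2 - 5*1/7)/9 = 32*(2 - 5/7)/9 = (32/9)*(9/7) = 32/7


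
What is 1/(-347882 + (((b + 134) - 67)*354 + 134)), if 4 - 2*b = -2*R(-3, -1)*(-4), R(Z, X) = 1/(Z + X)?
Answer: -1/322968 ≈ -3.0963e-6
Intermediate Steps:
R(Z, X) = 1/(X + Z)
b = 3 (b = 2 - (-2/(-1 - 3))*(-4)/2 = 2 - (-2/(-4))*(-4)/2 = 2 - (-2*(-1/4))*(-4)/2 = 2 - (-4)/4 = 2 - 1/2*(-2) = 2 + 1 = 3)
1/(-347882 + (((b + 134) - 67)*354 + 134)) = 1/(-347882 + (((3 + 134) - 67)*354 + 134)) = 1/(-347882 + ((137 - 67)*354 + 134)) = 1/(-347882 + (70*354 + 134)) = 1/(-347882 + (24780 + 134)) = 1/(-347882 + 24914) = 1/(-322968) = -1/322968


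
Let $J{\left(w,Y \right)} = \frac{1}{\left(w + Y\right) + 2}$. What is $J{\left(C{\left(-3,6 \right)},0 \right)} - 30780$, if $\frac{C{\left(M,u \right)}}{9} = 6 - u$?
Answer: $- \frac{61559}{2} \approx -30780.0$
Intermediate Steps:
$C{\left(M,u \right)} = 54 - 9 u$ ($C{\left(M,u \right)} = 9 \left(6 - u\right) = 54 - 9 u$)
$J{\left(w,Y \right)} = \frac{1}{2 + Y + w}$ ($J{\left(w,Y \right)} = \frac{1}{\left(Y + w\right) + 2} = \frac{1}{2 + Y + w}$)
$J{\left(C{\left(-3,6 \right)},0 \right)} - 30780 = \frac{1}{2 + 0 + \left(54 - 54\right)} - 30780 = \frac{1}{2 + 0 + 0} - 30780 = \frac{1}{2} - 30780 = - \frac{61559}{2}$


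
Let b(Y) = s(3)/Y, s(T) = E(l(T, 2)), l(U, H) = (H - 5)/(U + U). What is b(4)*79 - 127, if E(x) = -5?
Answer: -903/4 ≈ -225.75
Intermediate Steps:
l(U, H) = (-5 + H)/(2*U) (l(U, H) = (-5 + H)/((2*U)) = (-5 + H)*(1/(2*U)) = (-5 + H)/(2*U))
s(T) = -5
b(Y) = -5/Y
b(4)*79 - 127 = -5/4*79 - 127 = -395/4 - 127 = -903/4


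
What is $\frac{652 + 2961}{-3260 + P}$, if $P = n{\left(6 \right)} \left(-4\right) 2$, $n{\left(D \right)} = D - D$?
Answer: $- \frac{3613}{3260} \approx -1.1083$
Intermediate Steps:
$n{\left(D \right)} = 0$
$P = 0$ ($P = 0 \left(-4\right) 2 = 0 \cdot 2 = 0$)
$\frac{652 + 2961}{-3260 + P} = \frac{652 + 2961}{-3260 + 0} = \frac{3613}{-3260} = 3613 \left(- \frac{1}{3260}\right) = - \frac{3613}{3260}$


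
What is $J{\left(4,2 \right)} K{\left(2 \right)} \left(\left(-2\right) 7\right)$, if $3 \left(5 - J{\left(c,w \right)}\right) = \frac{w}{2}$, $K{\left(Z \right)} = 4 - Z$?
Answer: $- \frac{392}{3} \approx -130.67$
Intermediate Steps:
$J{\left(c,w \right)} = 5 - \frac{w}{6}$ ($J{\left(c,w \right)} = 5 - \frac{w \frac{1}{2}}{3} = 5 - \frac{\frac{1}{2} w}{3} = 5 - \frac{w}{6}$)
$J{\left(4,2 \right)} K{\left(2 \right)} \left(\left(-2\right) 7\right) = \left(5 - \frac{1}{3}\right) \left(4 - 2\right) \left(\left(-2\right) 7\right) = \left(5 - \frac{1}{3}\right) \left(4 - 2\right) \left(-14\right) = \frac{14}{3} \cdot 2 \left(-14\right) = \frac{28}{3} \left(-14\right) = - \frac{392}{3}$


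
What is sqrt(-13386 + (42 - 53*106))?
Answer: I*sqrt(18962) ≈ 137.7*I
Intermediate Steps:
sqrt(-13386 + (42 - 53*106)) = sqrt(-13386 + (42 - 5618)) = sqrt(-13386 - 5576) = sqrt(-18962) = I*sqrt(18962)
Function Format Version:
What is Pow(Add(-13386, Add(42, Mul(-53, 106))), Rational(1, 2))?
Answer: Mul(I, Pow(18962, Rational(1, 2))) ≈ Mul(137.70, I)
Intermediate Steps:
Pow(Add(-13386, Add(42, Mul(-53, 106))), Rational(1, 2)) = Pow(Add(-13386, Add(42, -5618)), Rational(1, 2)) = Pow(Add(-13386, -5576), Rational(1, 2)) = Pow(-18962, Rational(1, 2)) = Mul(I, Pow(18962, Rational(1, 2)))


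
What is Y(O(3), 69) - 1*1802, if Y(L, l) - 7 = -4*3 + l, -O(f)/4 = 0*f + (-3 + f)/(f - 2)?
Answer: -1738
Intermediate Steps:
O(f) = -4*(-3 + f)/(-2 + f) (O(f) = -4*(0*f + (-3 + f)/(f - 2)) = -4*(0 + (-3 + f)/(-2 + f)) = -4*(-3 + f)/(-2 + f))
Y(L, l) = -5 + l (Y(L, l) = 7 + (-4*3 + l) = 7 + (-12 + l) = -5 + l)
Y(O(3), 69) - 1*1802 = (-5 + 69) - 1*1802 = 64 - 1802 = -1738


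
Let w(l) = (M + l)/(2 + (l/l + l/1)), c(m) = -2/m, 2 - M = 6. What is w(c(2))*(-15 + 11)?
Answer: 10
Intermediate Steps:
M = -4 (M = 2 - 1*6 = 2 - 6 = -4)
w(l) = (-4 + l)/(3 + l) (w(l) = (-4 + l)/(2 + (l/l + l/1)) = (-4 + l)/(2 + (1 + l*1)) = (-4 + l)/(2 + (1 + l)) = (-4 + l)/(3 + l))
w(c(2))*(-15 + 11) = ((-4 - 2/2)/(3 - 2/2))*(-15 + 11) = ((-4 - 2*1/2)/(3 - 2*1/2))*(-4) = ((-4 - 1)/(3 - 1))*(-4) = (-5/2)*(-4) = ((1/2)*(-5))*(-4) = -5/2*(-4) = 10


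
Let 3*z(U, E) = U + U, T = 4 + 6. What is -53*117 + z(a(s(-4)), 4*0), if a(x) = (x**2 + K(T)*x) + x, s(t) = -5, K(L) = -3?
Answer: -18533/3 ≈ -6177.7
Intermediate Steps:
T = 10
a(x) = x**2 - 2*x (a(x) = (x**2 - 3*x) + x = x**2 - 2*x)
z(U, E) = 2*U/3 (z(U, E) = (U + U)/3 = (2*U)/3 = 2*U/3)
-53*117 + z(a(s(-4)), 4*0) = -53*117 + 2*(-5*(-2 - 5))/3 = -6201 + 2*(-5*(-7))/3 = -6201 + (2/3)*35 = -6201 + 70/3 = -18533/3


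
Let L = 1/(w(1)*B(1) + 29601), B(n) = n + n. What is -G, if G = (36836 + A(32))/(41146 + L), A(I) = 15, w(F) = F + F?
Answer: -1090973855/1218127331 ≈ -0.89562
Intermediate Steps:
B(n) = 2*n
w(F) = 2*F
L = 1/29605 (L = 1/((2*1)*(2*1) + 29601) = 1/(2*2 + 29601) = 1/(4 + 29601) = 1/29605 ≈ 3.3778e-5)
G = 1090973855/1218127331 (G = (36836 + 15)/(41146 + 1/29605) = 36851/(1218127331/29605) = 36851*(29605/1218127331) = 1090973855/1218127331 ≈ 0.89562)
-G = -1*1090973855/1218127331 = -1090973855/1218127331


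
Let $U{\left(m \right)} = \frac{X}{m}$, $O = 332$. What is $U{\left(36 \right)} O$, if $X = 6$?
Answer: $\frac{166}{3} \approx 55.333$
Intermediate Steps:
$U{\left(m \right)} = \frac{6}{m}$
$U{\left(36 \right)} O = \frac{6}{36} \cdot 332 = 6 \cdot \frac{1}{36} \cdot 332 = \frac{1}{6} \cdot 332 = \frac{166}{3}$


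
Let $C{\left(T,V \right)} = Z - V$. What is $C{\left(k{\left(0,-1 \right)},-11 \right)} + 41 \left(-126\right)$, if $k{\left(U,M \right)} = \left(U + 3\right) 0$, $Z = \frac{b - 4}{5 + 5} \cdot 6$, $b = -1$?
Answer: $-5158$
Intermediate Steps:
$Z = -3$ ($Z = \frac{-1 - 4}{5 + 5} \cdot 6 = - \frac{5}{10} \cdot 6 = \left(-5\right) \frac{1}{10} \cdot 6 = \left(- \frac{1}{2}\right) 6 = -3$)
$k{\left(U,M \right)} = 0$ ($k{\left(U,M \right)} = \left(3 + U\right) 0 = 0$)
$C{\left(T,V \right)} = -3 - V$
$C{\left(k{\left(0,-1 \right)},-11 \right)} + 41 \left(-126\right) = \left(-3 - -11\right) + 41 \left(-126\right) = \left(-3 + 11\right) - 5166 = 8 - 5166 = -5158$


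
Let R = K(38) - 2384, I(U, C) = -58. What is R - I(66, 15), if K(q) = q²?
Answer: -882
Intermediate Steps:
R = -940 (R = 38² - 2384 = 1444 - 2384 = -940)
R - I(66, 15) = -940 - 1*(-58) = -940 + 58 = -882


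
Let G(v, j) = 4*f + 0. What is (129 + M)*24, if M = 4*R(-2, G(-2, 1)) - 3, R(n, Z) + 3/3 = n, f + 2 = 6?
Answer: 2736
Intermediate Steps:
f = 4 (f = -2 + 6 = 4)
G(v, j) = 16 (G(v, j) = 4*4 + 0 = 16 + 0 = 16)
R(n, Z) = -1 + n
M = -15 (M = 4*(-1 - 2) - 3 = 4*(-3) - 3 = -12 - 3 = -15)
(129 + M)*24 = (129 - 15)*24 = 114*24 = 2736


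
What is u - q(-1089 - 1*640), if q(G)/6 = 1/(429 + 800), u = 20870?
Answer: 25649224/1229 ≈ 20870.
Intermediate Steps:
q(G) = 6/1229 (q(G) = 6/(429 + 800) = 6/1229)
u - q(-1089 - 1*640) = 20870 - 1*6/1229 = 20870 - 6/1229 = 25649224/1229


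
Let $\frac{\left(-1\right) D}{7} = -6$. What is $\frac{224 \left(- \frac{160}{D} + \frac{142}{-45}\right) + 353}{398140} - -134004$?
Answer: $\frac{2400855810877}{17916300} \approx 1.34 \cdot 10^{5}$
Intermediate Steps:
$D = 42$ ($D = \left(-7\right) \left(-6\right) = 42$)
$\frac{224 \left(- \frac{160}{D} + \frac{142}{-45}\right) + 353}{398140} - -134004 = \frac{224 \left(- \frac{160}{42} + \frac{142}{-45}\right) + 353}{398140} - -134004 = \left(224 \left(\left(-160\right) \frac{1}{42} + 142 \left(- \frac{1}{45}\right)\right) + 353\right) \frac{1}{398140} + 134004 = \left(224 \left(- \frac{80}{21} - \frac{142}{45}\right) + 353\right) \frac{1}{398140} + 134004 = \left(224 \left(- \frac{2194}{315}\right) + 353\right) \frac{1}{398140} + 134004 = \left(- \frac{70208}{45} + 353\right) \frac{1}{398140} + 134004 = \left(- \frac{54323}{45}\right) \frac{1}{398140} + 134004 = - \frac{54323}{17916300} + 134004 = \frac{2400855810877}{17916300}$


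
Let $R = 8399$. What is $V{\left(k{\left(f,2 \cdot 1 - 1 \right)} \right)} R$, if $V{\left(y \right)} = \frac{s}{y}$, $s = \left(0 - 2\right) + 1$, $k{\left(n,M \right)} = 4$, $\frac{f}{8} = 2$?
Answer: $- \frac{8399}{4} \approx -2099.8$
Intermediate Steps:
$f = 16$ ($f = 8 \cdot 2 = 16$)
$s = -1$ ($s = -2 + 1 = -1$)
$V{\left(y \right)} = - \frac{1}{y}$
$V{\left(k{\left(f,2 \cdot 1 - 1 \right)} \right)} R = - \frac{1}{4} \cdot 8399 = \left(-1\right) \frac{1}{4} \cdot 8399 = \left(- \frac{1}{4}\right) 8399 = - \frac{8399}{4}$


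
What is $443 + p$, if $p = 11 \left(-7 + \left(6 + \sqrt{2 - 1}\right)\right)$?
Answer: $443$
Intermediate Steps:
$p = 0$ ($p = 11 \left(-7 + \left(6 + \sqrt{1}\right)\right) = 11 \left(-7 + \left(6 + 1\right)\right) = 11 \left(-7 + 7\right) = 11 \cdot 0 = 0$)
$443 + p = 443 + 0 = 443$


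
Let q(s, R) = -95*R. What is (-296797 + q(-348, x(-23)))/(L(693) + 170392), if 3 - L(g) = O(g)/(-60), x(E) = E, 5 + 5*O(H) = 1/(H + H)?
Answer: -122499669600/70850234071 ≈ -1.7290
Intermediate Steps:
O(H) = -1 + 1/(10*H) (O(H) = -1 + 1/(5*(H + H)) = -1 + 1/(5*((2*H))) = -1 + (1/(2*H))/5 = -1 + 1/(10*H))
L(g) = 3 + (⅒ - g)/(60*g) (L(g) = 3 - (⅒ - g)/g/(-60) = 3 - (⅒ - g)/g*(-1)/60 = 3 - (-1)*(⅒ - g)/(60*g) = 3 + (⅒ - g)/(60*g))
(-296797 + q(-348, x(-23)))/(L(693) + 170392) = (-296797 - 95*(-23))/((1/600)*(1 + 1790*693)/693 + 170392) = (-296797 + 2185)/((1/600)*(1/693)*(1 + 1240470) + 170392) = -294612/((1/600)*(1/693)*1240471 + 170392) = -294612/(1240471/415800 + 170392) = -294612/70850234071/415800 = -294612*415800/70850234071 = -122499669600/70850234071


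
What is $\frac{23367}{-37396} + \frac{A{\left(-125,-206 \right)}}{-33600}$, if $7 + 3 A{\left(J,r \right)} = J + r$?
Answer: $- \frac{292844219}{471189600} \approx -0.6215$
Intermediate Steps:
$A{\left(J,r \right)} = - \frac{7}{3} + \frac{J}{3} + \frac{r}{3}$ ($A{\left(J,r \right)} = - \frac{7}{3} + \frac{J + r}{3} = - \frac{7}{3} + \left(\frac{J}{3} + \frac{r}{3}\right) = - \frac{7}{3} + \frac{J}{3} + \frac{r}{3}$)
$\frac{23367}{-37396} + \frac{A{\left(-125,-206 \right)}}{-33600} = \frac{23367}{-37396} + \frac{- \frac{7}{3} + \frac{1}{3} \left(-125\right) + \frac{1}{3} \left(-206\right)}{-33600} = 23367 \left(- \frac{1}{37396}\right) + \left(- \frac{7}{3} - \frac{125}{3} - \frac{206}{3}\right) \left(- \frac{1}{33600}\right) = - \frac{23367}{37396} - - \frac{169}{50400} = - \frac{23367}{37396} + \frac{169}{50400} = - \frac{292844219}{471189600}$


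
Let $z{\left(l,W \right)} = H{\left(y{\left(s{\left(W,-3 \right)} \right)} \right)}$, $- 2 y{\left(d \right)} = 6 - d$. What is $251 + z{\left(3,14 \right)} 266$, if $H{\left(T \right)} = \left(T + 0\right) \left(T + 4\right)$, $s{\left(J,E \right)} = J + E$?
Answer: $\frac{9147}{2} \approx 4573.5$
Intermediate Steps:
$s{\left(J,E \right)} = E + J$
$y{\left(d \right)} = -3 + \frac{d}{2}$ ($y{\left(d \right)} = - \frac{6 - d}{2} = -3 + \frac{d}{2}$)
$H{\left(T \right)} = T \left(4 + T\right)$
$z{\left(l,W \right)} = \left(- \frac{9}{2} + \frac{W}{2}\right) \left(- \frac{1}{2} + \frac{W}{2}\right)$ ($z{\left(l,W \right)} = \left(-3 + \frac{-3 + W}{2}\right) \left(4 + \left(-3 + \frac{-3 + W}{2}\right)\right) = \left(-3 + \left(- \frac{3}{2} + \frac{W}{2}\right)\right) \left(4 + \left(-3 + \left(- \frac{3}{2} + \frac{W}{2}\right)\right)\right) = \left(- \frac{9}{2} + \frac{W}{2}\right) \left(4 + \left(- \frac{9}{2} + \frac{W}{2}\right)\right) = \left(- \frac{9}{2} + \frac{W}{2}\right) \left(- \frac{1}{2} + \frac{W}{2}\right)$)
$251 + z{\left(3,14 \right)} 266 = 251 + \frac{\left(-1 + 14\right) \left(-9 + 14\right)}{4} \cdot 266 = 251 + \frac{1}{4} \cdot 13 \cdot 5 \cdot 266 = 251 + \frac{65}{4} \cdot 266 = 251 + \frac{8645}{2} = \frac{9147}{2}$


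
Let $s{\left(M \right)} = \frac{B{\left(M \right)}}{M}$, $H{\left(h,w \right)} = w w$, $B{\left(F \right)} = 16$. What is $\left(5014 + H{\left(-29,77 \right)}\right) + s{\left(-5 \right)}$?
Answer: $\frac{54699}{5} \approx 10940.0$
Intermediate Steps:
$H{\left(h,w \right)} = w^{2}$
$s{\left(M \right)} = \frac{16}{M}$
$\left(5014 + H{\left(-29,77 \right)}\right) + s{\left(-5 \right)} = \left(5014 + 77^{2}\right) + \frac{16}{-5} = \left(5014 + 5929\right) + 16 \left(- \frac{1}{5}\right) = 10943 - \frac{16}{5} = \frac{54699}{5}$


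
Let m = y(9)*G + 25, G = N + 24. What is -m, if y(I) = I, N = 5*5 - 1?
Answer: -457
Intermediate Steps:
N = 24 (N = 25 - 1 = 24)
G = 48 (G = 24 + 24 = 48)
m = 457 (m = 9*48 + 25 = 432 + 25 = 457)
-m = -1*457 = -457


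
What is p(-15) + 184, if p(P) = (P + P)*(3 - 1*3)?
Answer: 184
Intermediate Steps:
p(P) = 0 (p(P) = (2*P)*(3 - 3) = (2*P)*0 = 0)
p(-15) + 184 = 0 + 184 = 184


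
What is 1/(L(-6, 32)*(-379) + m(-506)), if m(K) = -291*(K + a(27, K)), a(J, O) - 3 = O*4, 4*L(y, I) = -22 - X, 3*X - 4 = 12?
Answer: 6/4427681 ≈ 1.3551e-6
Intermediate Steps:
X = 16/3 (X = 4/3 + (1/3)*12 = 4/3 + 4 = 16/3 ≈ 5.3333)
L(y, I) = -41/6 (L(y, I) = (-22 - 1*16/3)/4 = (-22 - 16/3)/4 = (1/4)*(-82/3) = -41/6)
a(J, O) = 3 + 4*O (a(J, O) = 3 + O*4 = 3 + 4*O)
m(K) = -873 - 1455*K (m(K) = -291*(K + (3 + 4*K)) = -291*(3 + 5*K) = -873 - 1455*K)
1/(L(-6, 32)*(-379) + m(-506)) = 1/(-41/6*(-379) + (-873 - 1455*(-506))) = 1/(15539/6 + (-873 + 736230)) = 1/(15539/6 + 735357) = 1/(4427681/6) = 6/4427681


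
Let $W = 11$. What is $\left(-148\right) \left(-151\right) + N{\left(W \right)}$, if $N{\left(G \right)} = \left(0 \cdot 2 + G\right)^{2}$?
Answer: $22469$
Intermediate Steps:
$N{\left(G \right)} = G^{2}$ ($N{\left(G \right)} = \left(0 + G\right)^{2} = G^{2}$)
$\left(-148\right) \left(-151\right) + N{\left(W \right)} = \left(-148\right) \left(-151\right) + 11^{2} = 22348 + 121 = 22469$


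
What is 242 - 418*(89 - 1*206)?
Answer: 49148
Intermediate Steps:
242 - 418*(89 - 1*206) = 242 - 418*(89 - 206) = 242 - 418*(-117) = 242 + 48906 = 49148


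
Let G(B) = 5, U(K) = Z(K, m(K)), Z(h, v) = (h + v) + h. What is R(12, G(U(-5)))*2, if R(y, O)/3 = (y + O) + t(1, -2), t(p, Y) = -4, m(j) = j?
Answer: 78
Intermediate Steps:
Z(h, v) = v + 2*h
U(K) = 3*K (U(K) = K + 2*K = 3*K)
R(y, O) = -12 + 3*O + 3*y (R(y, O) = 3*((y + O) - 4) = 3*((O + y) - 4) = 3*(-4 + O + y) = -12 + 3*O + 3*y)
R(12, G(U(-5)))*2 = (-12 + 3*5 + 3*12)*2 = (-12 + 15 + 36)*2 = 39*2 = 78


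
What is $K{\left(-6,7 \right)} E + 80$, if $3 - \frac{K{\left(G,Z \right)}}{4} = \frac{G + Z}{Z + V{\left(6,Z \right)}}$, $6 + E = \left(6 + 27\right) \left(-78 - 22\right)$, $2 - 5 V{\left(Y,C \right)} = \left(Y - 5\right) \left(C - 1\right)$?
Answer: $- \frac{1161232}{31} \approx -37459.0$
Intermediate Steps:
$V{\left(Y,C \right)} = \frac{2}{5} - \frac{\left(-1 + C\right) \left(-5 + Y\right)}{5}$ ($V{\left(Y,C \right)} = \frac{2}{5} - \frac{\left(Y - 5\right) \left(C - 1\right)}{5} = \frac{2}{5} - \frac{\left(-5 + Y\right) \left(-1 + C\right)}{5} = \frac{2}{5} - \frac{\left(-1 + C\right) \left(-5 + Y\right)}{5}$)
$E = -3306$ ($E = -6 + \left(6 + 27\right) \left(-78 - 22\right) = -6 + 33 \left(-100\right) = -6 - 3300 = -3306$)
$K{\left(G,Z \right)} = 12 - \frac{4 \left(G + Z\right)}{\frac{3}{5} + \frac{4 Z}{5}}$ ($K{\left(G,Z \right)} = 12 - 4 \frac{G + Z}{Z + \left(- \frac{3}{5} + Z + \frac{1}{5} \cdot 6 - \frac{1}{5} Z 6\right)} = 12 - 4 \frac{G + Z}{Z + \left(- \frac{3}{5} + Z + \frac{6}{5} - \frac{6 Z}{5}\right)} = 12 - 4 \frac{G + Z}{Z - \left(- \frac{3}{5} + \frac{Z}{5}\right)} = 12 - 4 \frac{G + Z}{\frac{3}{5} + \frac{4 Z}{5}} = 12 - \frac{4 \left(G + Z\right)}{\frac{3}{5} + \frac{4 Z}{5}}$)
$K{\left(-6,7 \right)} E + 80 = \frac{4 \left(9 - -30 + 7 \cdot 7\right)}{3 + 4 \cdot 7} \left(-3306\right) + 80 = \frac{4 \left(9 + 30 + 49\right)}{3 + 28} \left(-3306\right) + 80 = 4 \cdot \frac{1}{31} \cdot 88 \left(-3306\right) + 80 = \frac{352}{31} \left(-3306\right) + 80 = - \frac{1163712}{31} + 80 = - \frac{1161232}{31}$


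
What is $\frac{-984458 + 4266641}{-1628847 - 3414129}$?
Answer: $- \frac{1094061}{1680992} \approx -0.65084$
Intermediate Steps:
$\frac{-984458 + 4266641}{-1628847 - 3414129} = \frac{3282183}{-5042976} = 3282183 \left(- \frac{1}{5042976}\right) = - \frac{1094061}{1680992}$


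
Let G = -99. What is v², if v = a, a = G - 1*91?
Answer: 36100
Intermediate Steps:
a = -190 (a = -99 - 1*91 = -99 - 91 = -190)
v = -190
v² = (-190)² = 36100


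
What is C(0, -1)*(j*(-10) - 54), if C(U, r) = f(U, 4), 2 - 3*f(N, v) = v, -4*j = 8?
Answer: 68/3 ≈ 22.667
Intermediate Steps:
j = -2 (j = -¼*8 = -2)
f(N, v) = ⅔ - v/3
C(U, r) = -⅔ (C(U, r) = ⅔ - ⅓*4 = ⅔ - 4/3 = -⅔)
C(0, -1)*(j*(-10) - 54) = -2*(-2*(-10) - 54)/3 = -2*(20 - 54)/3 = -⅔*(-34) = 68/3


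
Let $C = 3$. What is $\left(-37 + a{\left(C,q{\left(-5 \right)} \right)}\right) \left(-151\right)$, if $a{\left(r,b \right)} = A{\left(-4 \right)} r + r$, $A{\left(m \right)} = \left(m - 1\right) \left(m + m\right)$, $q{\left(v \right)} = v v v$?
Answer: $-12986$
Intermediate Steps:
$q{\left(v \right)} = v^{3}$ ($q{\left(v \right)} = v v^{2} = v^{3}$)
$A{\left(m \right)} = 2 m \left(-1 + m\right)$ ($A{\left(m \right)} = \left(-1 + m\right) 2 m = 2 m \left(-1 + m\right)$)
$a{\left(r,b \right)} = 41 r$ ($a{\left(r,b \right)} = 2 \left(-4\right) \left(-1 - 4\right) r + r = 2 \left(-4\right) \left(-5\right) r + r = 40 r + r = 41 r$)
$\left(-37 + a{\left(C,q{\left(-5 \right)} \right)}\right) \left(-151\right) = \left(-37 + 41 \cdot 3\right) \left(-151\right) = \left(-37 + 123\right) \left(-151\right) = 86 \left(-151\right) = -12986$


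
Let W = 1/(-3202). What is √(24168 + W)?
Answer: √247789763870/3202 ≈ 155.46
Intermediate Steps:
W = -1/3202 ≈ -0.00031230
√(24168 + W) = √(24168 - 1/3202) = √(77385935/3202) = √247789763870/3202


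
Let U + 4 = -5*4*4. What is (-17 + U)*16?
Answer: -1616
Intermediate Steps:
U = -84 (U = -4 - 5*4*4 = -4 - 20*4 = -4 - 80 = -84)
(-17 + U)*16 = (-17 - 84)*16 = -101*16 = -1616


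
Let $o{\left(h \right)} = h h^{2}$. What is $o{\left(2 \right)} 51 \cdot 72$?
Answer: $29376$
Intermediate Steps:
$o{\left(h \right)} = h^{3}$
$o{\left(2 \right)} 51 \cdot 72 = 2^{3} \cdot 51 \cdot 72 = 8 \cdot 51 \cdot 72 = 408 \cdot 72 = 29376$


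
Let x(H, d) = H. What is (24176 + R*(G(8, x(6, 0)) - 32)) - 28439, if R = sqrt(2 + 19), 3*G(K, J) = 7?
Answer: -4263 - 89*sqrt(21)/3 ≈ -4399.0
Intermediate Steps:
G(K, J) = 7/3 (G(K, J) = (1/3)*7 = 7/3)
R = sqrt(21) ≈ 4.5826
(24176 + R*(G(8, x(6, 0)) - 32)) - 28439 = (24176 + sqrt(21)*(7/3 - 32)) - 28439 = (24176 + sqrt(21)*(-89/3)) - 28439 = (24176 - 89*sqrt(21)/3) - 28439 = -4263 - 89*sqrt(21)/3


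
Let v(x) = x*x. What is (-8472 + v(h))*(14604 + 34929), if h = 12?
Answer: -412510824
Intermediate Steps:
v(x) = x**2
(-8472 + v(h))*(14604 + 34929) = (-8472 + 12**2)*(14604 + 34929) = (-8472 + 144)*49533 = -8328*49533 = -412510824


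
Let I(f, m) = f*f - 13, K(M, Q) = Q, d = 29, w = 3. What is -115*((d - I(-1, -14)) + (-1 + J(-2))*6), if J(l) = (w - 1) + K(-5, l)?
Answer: -4025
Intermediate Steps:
I(f, m) = -13 + f**2 (I(f, m) = f**2 - 13 = -13 + f**2)
J(l) = 2 + l (J(l) = (3 - 1) + l = 2 + l)
-115*((d - I(-1, -14)) + (-1 + J(-2))*6) = -115*((29 - (-13 + (-1)**2)) + (-1 + (2 - 2))*6) = -115*((29 - (-13 + 1)) + (-1 + 0)*6) = -115*((29 - 1*(-12)) - 1*6) = -115*((29 + 12) - 6) = -115*(41 - 6) = -115*35 = -4025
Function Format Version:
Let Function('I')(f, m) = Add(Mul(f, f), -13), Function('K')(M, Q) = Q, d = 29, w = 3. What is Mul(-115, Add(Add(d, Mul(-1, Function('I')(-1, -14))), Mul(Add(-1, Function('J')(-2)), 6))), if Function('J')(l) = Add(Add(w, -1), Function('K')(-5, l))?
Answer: -4025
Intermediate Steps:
Function('I')(f, m) = Add(-13, Pow(f, 2)) (Function('I')(f, m) = Add(Pow(f, 2), -13) = Add(-13, Pow(f, 2)))
Function('J')(l) = Add(2, l) (Function('J')(l) = Add(Add(3, -1), l) = Add(2, l))
Mul(-115, Add(Add(d, Mul(-1, Function('I')(-1, -14))), Mul(Add(-1, Function('J')(-2)), 6))) = Mul(-115, Add(Add(29, Mul(-1, Add(-13, Pow(-1, 2)))), Mul(Add(-1, Add(2, -2)), 6))) = Mul(-115, Add(Add(29, Mul(-1, Add(-13, 1))), Mul(Add(-1, 0), 6))) = Mul(-115, Add(Add(29, Mul(-1, -12)), Mul(-1, 6))) = Mul(-115, Add(Add(29, 12), -6)) = Mul(-115, Add(41, -6)) = Mul(-115, 35) = -4025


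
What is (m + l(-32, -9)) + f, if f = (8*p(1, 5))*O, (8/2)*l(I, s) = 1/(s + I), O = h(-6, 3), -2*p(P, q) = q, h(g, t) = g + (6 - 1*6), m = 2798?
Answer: 478551/164 ≈ 2918.0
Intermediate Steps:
h(g, t) = g (h(g, t) = g + (6 - 6) = g + 0 = g)
p(P, q) = -q/2
O = -6
l(I, s) = 1/(4*(I + s)) (l(I, s) = 1/(4*(s + I)) = 1/(4*(I + s)))
f = 120 (f = (8*(-½*5))*(-6) = (8*(-5/2))*(-6) = -20*(-6) = 120)
(m + l(-32, -9)) + f = (2798 + 1/(4*(-32 - 9))) + 120 = (2798 + (¼)/(-41)) + 120 = (2798 + (¼)*(-1/41)) + 120 = (2798 - 1/164) + 120 = 458871/164 + 120 = 478551/164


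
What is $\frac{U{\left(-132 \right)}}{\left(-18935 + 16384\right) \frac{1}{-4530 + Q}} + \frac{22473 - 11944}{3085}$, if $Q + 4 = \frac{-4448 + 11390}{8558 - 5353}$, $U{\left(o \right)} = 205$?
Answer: $\frac{1854351850119}{5044564235} \approx 367.59$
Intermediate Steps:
$Q = - \frac{5878}{3205}$ ($Q = -4 + \frac{-4448 + 11390}{8558 - 5353} = -4 + \frac{6942}{3205} = - \frac{5878}{3205} \approx -1.834$)
$\frac{U{\left(-132 \right)}}{\left(-18935 + 16384\right) \frac{1}{-4530 + Q}} + \frac{22473 - 11944}{3085} = \frac{205}{\left(-18935 + 16384\right) \frac{1}{-4530 - \frac{5878}{3205}}} + \frac{22473 - 11944}{3085} = \frac{205}{\left(-2551\right) \frac{1}{- \frac{14524528}{3205}}} + \left(22473 - 11944\right) \frac{1}{3085} = \frac{205}{\left(-2551\right) \left(- \frac{3205}{14524528}\right)} + 10529 \cdot \frac{1}{3085} = \frac{205}{\frac{8175955}{14524528}} + \frac{10529}{3085} = 205 \cdot \frac{14524528}{8175955} + \frac{10529}{3085} = \frac{595505648}{1635191} + \frac{10529}{3085} = \frac{1854351850119}{5044564235}$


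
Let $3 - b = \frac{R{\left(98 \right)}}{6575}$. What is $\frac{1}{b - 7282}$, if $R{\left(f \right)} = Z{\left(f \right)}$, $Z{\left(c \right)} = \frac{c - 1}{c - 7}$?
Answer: $- \frac{598325}{4355207772} \approx -0.00013738$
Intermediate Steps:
$Z{\left(c \right)} = \frac{-1 + c}{-7 + c}$
$R{\left(f \right)} = \frac{-1 + f}{-7 + f}$
$b = \frac{1794878}{598325}$ ($b = 3 - \frac{\frac{1}{-7 + 98} \left(-1 + 98\right)}{6575} = 3 - \frac{1}{91} \cdot 97 \cdot \frac{1}{6575} = 3 - \frac{97}{91} \cdot \frac{1}{6575} = 3 - \frac{97}{598325} = \frac{1794878}{598325} \approx 2.9998$)
$\frac{1}{b - 7282} = \frac{1}{\frac{1794878}{598325} - 7282} = \frac{1}{- \frac{4355207772}{598325}} = - \frac{598325}{4355207772}$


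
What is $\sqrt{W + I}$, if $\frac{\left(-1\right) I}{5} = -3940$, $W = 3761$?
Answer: $\sqrt{23461} \approx 153.17$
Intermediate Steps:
$I = 19700$ ($I = \left(-5\right) \left(-3940\right) = 19700$)
$\sqrt{W + I} = \sqrt{3761 + 19700} = \sqrt{23461}$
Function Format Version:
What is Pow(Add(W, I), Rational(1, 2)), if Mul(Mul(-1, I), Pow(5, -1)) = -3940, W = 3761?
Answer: Pow(23461, Rational(1, 2)) ≈ 153.17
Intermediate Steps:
I = 19700 (I = Mul(-5, -3940) = 19700)
Pow(Add(W, I), Rational(1, 2)) = Pow(Add(3761, 19700), Rational(1, 2)) = Pow(23461, Rational(1, 2))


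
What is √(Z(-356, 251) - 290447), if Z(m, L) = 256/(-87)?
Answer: I*√2198415615/87 ≈ 538.93*I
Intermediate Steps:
Z(m, L) = -256/87 (Z(m, L) = 256*(-1/87) = -256/87)
√(Z(-356, 251) - 290447) = √(-256/87 - 290447) = √(-25269145/87) = I*√2198415615/87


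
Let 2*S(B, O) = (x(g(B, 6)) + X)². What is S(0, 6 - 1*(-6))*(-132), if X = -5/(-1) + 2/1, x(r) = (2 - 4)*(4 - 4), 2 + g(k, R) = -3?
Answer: -3234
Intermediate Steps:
g(k, R) = -5 (g(k, R) = -2 - 3 = -5)
x(r) = 0 (x(r) = -2*0 = 0)
X = 7 (X = -5*(-1) + 2*1 = 5 + 2 = 7)
S(B, O) = 49/2 (S(B, O) = (0 + 7)²/2 = (½)*7² = (½)*49 = 49/2)
S(0, 6 - 1*(-6))*(-132) = (49/2)*(-132) = -3234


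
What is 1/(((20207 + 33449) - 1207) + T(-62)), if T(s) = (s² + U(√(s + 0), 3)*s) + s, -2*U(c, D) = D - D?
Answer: 1/56231 ≈ 1.7784e-5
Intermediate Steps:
U(c, D) = 0 (U(c, D) = -(D - D)/2 = -½*0 = 0)
T(s) = s + s² (T(s) = (s² + 0*s) + s = (s² + 0) + s = s² + s = s + s²)
1/(((20207 + 33449) - 1207) + T(-62)) = 1/(((20207 + 33449) - 1207) - 62*(1 - 62)) = 1/((53656 - 1207) - 62*(-61)) = 1/(52449 + 3782) = 1/56231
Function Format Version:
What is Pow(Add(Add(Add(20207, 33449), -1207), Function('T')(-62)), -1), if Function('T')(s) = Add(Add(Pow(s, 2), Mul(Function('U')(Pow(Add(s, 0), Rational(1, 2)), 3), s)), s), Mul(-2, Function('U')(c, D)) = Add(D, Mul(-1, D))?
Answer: Rational(1, 56231) ≈ 1.7784e-5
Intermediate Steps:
Function('U')(c, D) = 0 (Function('U')(c, D) = Mul(Rational(-1, 2), Add(D, Mul(-1, D))) = Mul(Rational(-1, 2), 0) = 0)
Function('T')(s) = Add(s, Pow(s, 2)) (Function('T')(s) = Add(Add(Pow(s, 2), Mul(0, s)), s) = Add(Add(Pow(s, 2), 0), s) = Add(Pow(s, 2), s) = Add(s, Pow(s, 2)))
Pow(Add(Add(Add(20207, 33449), -1207), Function('T')(-62)), -1) = Pow(Add(Add(Add(20207, 33449), -1207), Mul(-62, Add(1, -62))), -1) = Pow(Add(Add(53656, -1207), Mul(-62, -61)), -1) = Pow(Add(52449, 3782), -1) = Pow(56231, -1) = Rational(1, 56231)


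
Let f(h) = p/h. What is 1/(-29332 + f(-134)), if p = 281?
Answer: -134/3930769 ≈ -3.4090e-5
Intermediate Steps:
f(h) = 281/h
1/(-29332 + f(-134)) = 1/(-29332 + 281/(-134)) = 1/(-29332 + 281*(-1/134)) = 1/(-29332 - 281/134) = 1/(-3930769/134) = -134/3930769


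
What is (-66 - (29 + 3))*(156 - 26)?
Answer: -12740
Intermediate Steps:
(-66 - (29 + 3))*(156 - 26) = (-66 - 1*32)*130 = (-66 - 32)*130 = -98*130 = -12740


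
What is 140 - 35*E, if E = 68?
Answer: -2240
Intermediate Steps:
140 - 35*E = 140 - 35*68 = 140 - 2380 = -2240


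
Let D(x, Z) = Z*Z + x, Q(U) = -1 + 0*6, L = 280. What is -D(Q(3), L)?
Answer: -78399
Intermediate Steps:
Q(U) = -1 (Q(U) = -1 + 0 = -1)
D(x, Z) = x + Z² (D(x, Z) = Z² + x = x + Z²)
-D(Q(3), L) = -(-1 + 280²) = -(-1 + 78400) = -1*78399 = -78399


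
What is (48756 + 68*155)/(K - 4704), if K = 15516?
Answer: 872/159 ≈ 5.4843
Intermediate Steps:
(48756 + 68*155)/(K - 4704) = (48756 + 68*155)/(15516 - 4704) = (48756 + 10540)/10812 = 59296*(1/10812) = 872/159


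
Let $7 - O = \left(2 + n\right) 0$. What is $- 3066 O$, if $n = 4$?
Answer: $-21462$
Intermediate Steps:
$O = 7$ ($O = 7 - \left(2 + 4\right) 0 = 7 - 6 \cdot 0 = 7 - 0 = 7 + 0 = 7$)
$- 3066 O = \left(-3066\right) 7 = -21462$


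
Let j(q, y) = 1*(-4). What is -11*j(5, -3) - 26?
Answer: 18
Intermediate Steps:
j(q, y) = -4
-11*j(5, -3) - 26 = -11*(-4) - 26 = 44 - 26 = 18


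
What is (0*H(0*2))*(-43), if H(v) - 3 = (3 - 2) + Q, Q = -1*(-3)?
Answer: 0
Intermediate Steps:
Q = 3
H(v) = 7 (H(v) = 3 + ((3 - 2) + 3) = 3 + (1 + 3) = 3 + 4 = 7)
(0*H(0*2))*(-43) = (0*7)*(-43) = 0*(-43) = 0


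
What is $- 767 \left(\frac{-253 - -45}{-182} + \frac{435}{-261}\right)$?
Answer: $\frac{8437}{21} \approx 401.76$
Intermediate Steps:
$- 767 \left(\frac{-253 - -45}{-182} + \frac{435}{-261}\right) = - 767 \left(\left(-253 + 45\right) \left(- \frac{1}{182}\right) + 435 \left(- \frac{1}{261}\right)\right) = - 767 \left(\left(-208\right) \left(- \frac{1}{182}\right) - \frac{5}{3}\right) = - 767 \left(\frac{8}{7} - \frac{5}{3}\right) = \left(-767\right) \left(- \frac{11}{21}\right) = \frac{8437}{21}$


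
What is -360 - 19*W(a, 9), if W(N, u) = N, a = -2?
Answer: -322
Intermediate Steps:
-360 - 19*W(a, 9) = -360 - 19*(-2) = -360 + 38 = -322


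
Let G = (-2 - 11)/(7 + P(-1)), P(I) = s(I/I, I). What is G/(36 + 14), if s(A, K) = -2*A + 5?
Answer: -13/500 ≈ -0.026000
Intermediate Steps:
s(A, K) = 5 - 2*A
P(I) = 3 (P(I) = 5 - 2*I/I = 5 - 2*1 = 5 - 2 = 3)
G = -13/10 (G = (-2 - 11)/(7 + 3) = -13/10 ≈ -1.3000)
G/(36 + 14) = -13/10/(36 + 14) = -13/10/50 = (1/50)*(-13/10) = -13/500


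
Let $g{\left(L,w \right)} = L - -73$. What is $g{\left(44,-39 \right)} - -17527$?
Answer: $17644$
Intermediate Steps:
$g{\left(L,w \right)} = 73 + L$ ($g{\left(L,w \right)} = L + 73 = 73 + L$)
$g{\left(44,-39 \right)} - -17527 = \left(73 + 44\right) - -17527 = 117 + 17527 = 17644$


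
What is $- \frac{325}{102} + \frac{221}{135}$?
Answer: $- \frac{7111}{4590} \approx -1.5492$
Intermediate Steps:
$- \frac{325}{102} + \frac{221}{135} = - \frac{7111}{4590}$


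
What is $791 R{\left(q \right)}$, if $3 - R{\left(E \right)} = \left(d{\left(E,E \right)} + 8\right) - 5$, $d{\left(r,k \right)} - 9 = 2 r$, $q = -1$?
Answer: $-5537$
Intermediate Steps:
$d{\left(r,k \right)} = 9 + 2 r$
$R{\left(E \right)} = -9 - 2 E$ ($R{\left(E \right)} = 3 - \left(\left(\left(9 + 2 E\right) + 8\right) - 5\right) = 3 - \left(\left(17 + 2 E\right) - 5\right) = 3 - \left(12 + 2 E\right) = -9 - 2 E$)
$791 R{\left(q \right)} = 791 \left(-9 - -2\right) = 791 \left(-9 + 2\right) = 791 \left(-7\right) = -5537$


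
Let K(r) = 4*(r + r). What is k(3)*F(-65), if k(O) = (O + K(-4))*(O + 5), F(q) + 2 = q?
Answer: 15544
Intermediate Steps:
F(q) = -2 + q
K(r) = 8*r (K(r) = 4*(2*r) = 8*r)
k(O) = (-32 + O)*(5 + O) (k(O) = (O + 8*(-4))*(O + 5) = (O - 32)*(5 + O) = (-32 + O)*(5 + O))
k(3)*F(-65) = (-160 + 3**2 - 27*3)*(-2 - 65) = (-160 + 9 - 81)*(-67) = -232*(-67) = 15544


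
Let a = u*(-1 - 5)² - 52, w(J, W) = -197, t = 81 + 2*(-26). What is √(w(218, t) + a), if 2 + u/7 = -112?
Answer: I*√28977 ≈ 170.23*I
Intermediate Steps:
t = 29 (t = 81 - 52 = 29)
u = -798 (u = -14 + 7*(-112) = -14 - 784 = -798)
a = -28780 (a = -798*(-1 - 5)² - 52 = -798*(-6)² - 52 = -798*36 - 52 = -28728 - 52 = -28780)
√(w(218, t) + a) = √(-197 - 28780) = √(-28977) = I*√28977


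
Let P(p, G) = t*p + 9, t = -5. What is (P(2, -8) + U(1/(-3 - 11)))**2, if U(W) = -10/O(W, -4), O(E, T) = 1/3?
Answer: 961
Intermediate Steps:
O(E, T) = 1/3
P(p, G) = 9 - 5*p (P(p, G) = -5*p + 9 = 9 - 5*p)
U(W) = -30 (U(W) = -10/1/3 = -10*3 = -30)
(P(2, -8) + U(1/(-3 - 11)))**2 = ((9 - 5*2) - 30)**2 = ((9 - 10) - 30)**2 = (-1 - 30)**2 = (-31)**2 = 961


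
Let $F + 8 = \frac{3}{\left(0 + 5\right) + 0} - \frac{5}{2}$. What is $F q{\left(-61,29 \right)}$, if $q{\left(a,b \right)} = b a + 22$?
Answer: $\frac{172953}{10} \approx 17295.0$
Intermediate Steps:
$q{\left(a,b \right)} = 22 + a b$ ($q{\left(a,b \right)} = a b + 22 = 22 + a b$)
$F = - \frac{99}{10}$ ($F = -8 + \left(\frac{3}{\left(0 + 5\right) + 0} - \frac{5}{2}\right) = -8 + \left(\frac{3}{5 + 0} - \frac{5}{2}\right) = -8 - \left(\frac{5}{2} - \frac{3}{5}\right) = -8 + \left(3 \cdot \frac{1}{5} - \frac{5}{2}\right) = -8 + \left(\frac{3}{5} - \frac{5}{2}\right) = -8 - \frac{19}{10} = - \frac{99}{10} \approx -9.9$)
$F q{\left(-61,29 \right)} = - \frac{99 \left(22 - 1769\right)}{10} = \left(- \frac{99}{10}\right) \left(-1747\right) = \frac{172953}{10}$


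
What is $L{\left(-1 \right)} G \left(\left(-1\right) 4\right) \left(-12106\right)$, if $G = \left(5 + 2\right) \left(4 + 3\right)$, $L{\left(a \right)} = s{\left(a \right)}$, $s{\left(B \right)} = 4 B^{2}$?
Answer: $9491104$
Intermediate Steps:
$L{\left(a \right)} = 4 a^{2}$
$G = 49$ ($G = 7 \cdot 7 = 49$)
$L{\left(-1 \right)} G \left(\left(-1\right) 4\right) \left(-12106\right) = 4 \left(-1\right)^{2} \cdot 49 \left(\left(-1\right) 4\right) \left(-12106\right) = 4 \cdot 1 \cdot 49 \left(-4\right) \left(-12106\right) = 4 \cdot 49 \left(-4\right) \left(-12106\right) = 196 \left(-4\right) \left(-12106\right) = \left(-784\right) \left(-12106\right) = 9491104$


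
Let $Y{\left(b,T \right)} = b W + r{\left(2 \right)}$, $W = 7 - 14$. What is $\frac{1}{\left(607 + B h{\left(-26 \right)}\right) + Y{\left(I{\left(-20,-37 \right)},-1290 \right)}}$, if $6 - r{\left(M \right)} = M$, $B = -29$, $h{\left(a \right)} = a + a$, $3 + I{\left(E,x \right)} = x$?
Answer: $\frac{1}{2399} \approx 0.00041684$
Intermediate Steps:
$I{\left(E,x \right)} = -3 + x$
$h{\left(a \right)} = 2 a$
$r{\left(M \right)} = 6 - M$
$W = -7$ ($W = 7 - 14 = -7$)
$Y{\left(b,T \right)} = 4 - 7 b$ ($Y{\left(b,T \right)} = b \left(-7\right) + \left(6 - 2\right) = - 7 b + \left(6 - 2\right) = - 7 b + 4 = 4 - 7 b$)
$\frac{1}{\left(607 + B h{\left(-26 \right)}\right) + Y{\left(I{\left(-20,-37 \right)},-1290 \right)}} = \frac{1}{\left(607 - 29 \cdot 2 \left(-26\right)\right) - \left(-4 + 7 \left(-3 - 37\right)\right)} = \frac{1}{\left(607 - -1508\right) + \left(4 - -280\right)} = \frac{1}{\left(607 + 1508\right) + \left(4 + 280\right)} = \frac{1}{2115 + 284} = \frac{1}{2399}$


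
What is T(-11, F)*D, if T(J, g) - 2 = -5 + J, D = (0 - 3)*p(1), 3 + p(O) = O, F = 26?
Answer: -84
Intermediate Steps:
p(O) = -3 + O
D = 6 (D = (0 - 3)*(-3 + 1) = -3*(-2) = 6)
T(J, g) = -3 + J (T(J, g) = 2 + (-5 + J) = -3 + J)
T(-11, F)*D = (-3 - 11)*6 = -14*6 = -84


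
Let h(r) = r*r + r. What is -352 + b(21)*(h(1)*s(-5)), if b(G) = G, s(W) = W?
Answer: -562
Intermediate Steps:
h(r) = r + r² (h(r) = r² + r = r + r²)
-352 + b(21)*(h(1)*s(-5)) = -352 + 21*((1*(1 + 1))*(-5)) = -352 + 21*((1*2)*(-5)) = -352 + 21*(2*(-5)) = -352 + 21*(-10) = -352 - 210 = -562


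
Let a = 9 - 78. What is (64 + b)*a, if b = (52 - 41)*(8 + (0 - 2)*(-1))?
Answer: -12006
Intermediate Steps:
a = -69
b = 110 (b = 11*(8 - 2*(-1)) = 11*(8 + 2) = 11*10 = 110)
(64 + b)*a = (64 + 110)*(-69) = 174*(-69) = -12006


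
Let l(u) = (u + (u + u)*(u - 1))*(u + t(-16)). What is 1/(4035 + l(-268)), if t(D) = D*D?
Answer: -1/1722957 ≈ -5.8040e-7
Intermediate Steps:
t(D) = D²
l(u) = (256 + u)*(u + 2*u*(-1 + u)) (l(u) = (u + (u + u)*(u - 1))*(u + (-16)²) = (u + (2*u)*(-1 + u))*(u + 256) = (u + 2*u*(-1 + u))*(256 + u) = (256 + u)*(u + 2*u*(-1 + u)))
1/(4035 + l(-268)) = 1/(4035 - 268*(-256 + 2*(-268)² + 511*(-268))) = 1/(4035 - 268*(-256 + 2*71824 - 136948)) = 1/(4035 - 268*(-256 + 143648 - 136948)) = 1/(4035 - 268*6444) = 1/(4035 - 1726992) = 1/(-1722957) = -1/1722957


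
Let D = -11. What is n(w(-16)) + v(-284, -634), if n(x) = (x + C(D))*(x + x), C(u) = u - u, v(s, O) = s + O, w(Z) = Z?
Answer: -406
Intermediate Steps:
v(s, O) = O + s
C(u) = 0
n(x) = 2*x² (n(x) = (x + 0)*(x + x) = x*(2*x) = 2*x²)
n(w(-16)) + v(-284, -634) = 2*(-16)² + (-634 - 284) = 2*256 - 918 = 512 - 918 = -406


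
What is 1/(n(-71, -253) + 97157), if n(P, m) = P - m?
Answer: 1/97339 ≈ 1.0273e-5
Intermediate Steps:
1/(n(-71, -253) + 97157) = 1/((-71 - 1*(-253)) + 97157) = 1/((-71 + 253) + 97157) = 1/(182 + 97157) = 1/97339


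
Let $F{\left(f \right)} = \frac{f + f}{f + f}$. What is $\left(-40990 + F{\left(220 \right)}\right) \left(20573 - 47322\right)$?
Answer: $1096414761$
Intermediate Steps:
$F{\left(f \right)} = 1$ ($F{\left(f \right)} = \frac{2 f}{2 f} = 2 f \frac{1}{2 f} = 1$)
$\left(-40990 + F{\left(220 \right)}\right) \left(20573 - 47322\right) = \left(-40990 + 1\right) \left(20573 - 47322\right) = \left(-40989\right) \left(-26749\right) = 1096414761$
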